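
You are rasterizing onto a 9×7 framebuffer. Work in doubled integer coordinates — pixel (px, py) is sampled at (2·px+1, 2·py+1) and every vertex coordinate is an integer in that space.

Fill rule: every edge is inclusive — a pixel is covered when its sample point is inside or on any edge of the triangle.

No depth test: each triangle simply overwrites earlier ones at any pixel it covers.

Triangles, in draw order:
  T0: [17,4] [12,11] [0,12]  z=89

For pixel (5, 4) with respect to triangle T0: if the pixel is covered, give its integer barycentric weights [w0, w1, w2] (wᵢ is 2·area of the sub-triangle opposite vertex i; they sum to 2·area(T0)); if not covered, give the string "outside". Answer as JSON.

T0:
  2·area = 79
  edge (17, 4)→(12, 11): d=(-5,7) inclusive
  edge (12, 11)→(0, 12): d=(-12,1) inclusive
  edge (0, 12)→(17, 4): d=(17,-8) inclusive
    (7,2)@(15, 5): e=[9,69,1] → X
    (8,2)@(17, 5): e=[-5,67,17] → .
    (5,3)@(11, 7): e=[27,49,3] → X
    (6,3)@(13, 7): e=[13,47,19] → X
    (7,3)@(15, 7): e=[-1,45,35] → .
    (3,4)@(7, 9): e=[45,29,5] → X
    (4,4)@(9, 9): e=[31,27,21] → X
    (7,4)@(15, 9): e=[-11,21,69] → .
    (1,5)@(3, 11): e=[63,9,7] → X
    (2,5)@(5, 11): e=[49,7,23] → X
    (6,5)@(13, 11): e=[-7,-1,87] → .
    (1,6)@(3, 13): e=[53,-15,41] → .
  covered (12 px):
    . . . . . . . . .
    . . . . . . . . .
    . . . . . . . X .
    . . . . . X X . .
    . . . X X X X . .
    . X X X X X . . .
    . . . . . . . . .

Answer: [25,37,17]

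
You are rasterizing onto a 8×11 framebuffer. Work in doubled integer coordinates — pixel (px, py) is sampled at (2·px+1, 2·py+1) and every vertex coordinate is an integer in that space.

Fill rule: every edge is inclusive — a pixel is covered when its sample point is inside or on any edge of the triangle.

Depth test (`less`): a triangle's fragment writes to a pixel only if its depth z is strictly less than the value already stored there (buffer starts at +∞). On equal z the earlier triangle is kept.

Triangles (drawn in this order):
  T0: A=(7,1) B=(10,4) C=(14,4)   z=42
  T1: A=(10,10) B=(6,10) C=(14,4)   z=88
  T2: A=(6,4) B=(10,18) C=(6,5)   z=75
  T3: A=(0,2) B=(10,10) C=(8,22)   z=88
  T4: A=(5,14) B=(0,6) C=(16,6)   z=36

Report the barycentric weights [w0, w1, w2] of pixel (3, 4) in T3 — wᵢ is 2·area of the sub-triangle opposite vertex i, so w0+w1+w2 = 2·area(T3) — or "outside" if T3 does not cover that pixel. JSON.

T0:
  2·area = 12  (B↔C swapped to make it positive)
  edge (7, 1)→(14, 4): d=(7,3) inclusive
  edge (14, 4)→(10, 4): d=(-4,0) inclusive
  edge (10, 4)→(7, 1): d=(-3,-3) inclusive
    (3,0)@(7, 1): e=[0,12,0] → X  [on edge]
    (4,0)@(9, 1): e=[-6,12,6] → .
    (3,1)@(7, 3): e=[14,4,-6] → .
    (4,1)@(9, 3): e=[8,4,0] → X  [on edge]
    (5,1)@(11, 3): e=[2,4,6] → X
    (6,1)@(13, 3): e=[-4,4,12] → .
    (4,2)@(9, 5): e=[22,-4,-6] → .
    (5,2)@(11, 5): e=[16,-4,0] → .  [on edge]
    (6,3)@(13, 7): e=[24,-12,0] → .  [on edge]
    (7,4)@(15, 9): e=[32,-20,0] → .  [on edge]
  covered (3 px):
    . . . X . . . .
    . . . . X X . .
    . . . . . . . .
    . . . . . . . .
    . . . . . . . .
    . . . . . . . .
    . . . . . . . .
    . . . . . . . .
    . . . . . . . .
    . . . . . . . .
    . . . . . . . .
T1:
  2·area = 24
  edge (10, 10)→(6, 10): d=(-4,0) inclusive
  edge (6, 10)→(14, 4): d=(8,-6) inclusive
  edge (14, 4)→(10, 10): d=(-4,6) inclusive
    (6,2)@(13, 5): e=[20,2,2] → X
    (7,2)@(15, 5): e=[20,14,-10] → .
    (5,3)@(11, 7): e=[12,6,6] → X
    (6,3)@(13, 7): e=[12,18,-6] → .
    (4,4)@(9, 9): e=[4,10,10] → X
    (5,4)@(11, 9): e=[4,22,-2] → .
    (4,5)@(9, 11): e=[-4,26,2] → .
  covered (3 px):
    . . . . . . . .
    . . . . . . . .
    . . . . . . X .
    . . . . . X . .
    . . . . X . . .
    . . . . . . . .
    . . . . . . . .
    . . . . . . . .
    . . . . . . . .
    . . . . . . . .
    . . . . . . . .
T2:
  2·area = 4
  edge (6, 4)→(10, 18): d=(4,14) inclusive
  edge (10, 18)→(6, 5): d=(-4,-13) inclusive
  edge (6, 5)→(6, 4): d=(0,-1) inclusive
  covered (0 px):
    . . . . . . . .
    . . . . . . . .
    . . . . . . . .
    . . . . . . . .
    . . . . . . . .
    . . . . . . . .
    . . . . . . . .
    . . . . . . . .
    . . . . . . . .
    . . . . . . . .
    . . . . . . . .
T3:
  2·area = 136
  edge (0, 2)→(10, 10): d=(10,8) inclusive
  edge (10, 10)→(8, 22): d=(-2,12) inclusive
  edge (8, 22)→(0, 2): d=(-8,-20) inclusive
    (0,1)@(1, 3): e=[2,122,12] → X
    (1,1)@(3, 3): e=[-14,98,52] → .
    (0,2)@(1, 5): e=[22,118,-4] → .
    (1,2)@(3, 5): e=[6,94,36] → X
    (2,2)@(5, 5): e=[-10,70,76] → .
    (1,3)@(3, 7): e=[26,90,20] → X
    (2,3)@(5, 7): e=[10,66,60] → X
    (3,3)@(7, 7): e=[-6,42,100] → .
    (1,4)@(3, 9): e=[46,86,4] → X
    (3,4)@(7, 9): e=[14,38,84] → X
    (4,4)@(9, 9): e=[-2,14,124] → .
    (1,5)@(3, 11): e=[66,82,-12] → .
  covered (17 px):
    . . . . . . . .
    X . . . . . . .
    . X . . . . . .
    . X X . . . . .
    . X X X . . . .
    . . X X X . . .
    . . X X X . . .
    . . . X X . . .
    . . . X . . . .
    . . . X . . . .
    . . . . . . . .
T4:
  2·area = 128
  edge (5, 14)→(0, 6): d=(-5,-8) inclusive
  edge (0, 6)→(16, 6): d=(16,0) inclusive
  edge (16, 6)→(5, 14): d=(-11,8) inclusive
    (0,3)@(1, 7): e=[3,16,109] → X
    (1,3)@(3, 7): e=[19,16,93] → X
    (2,3)@(5, 7): e=[35,16,77] → X
    (3,3)@(7, 7): e=[51,16,61] → X
    (4,3)@(9, 7): e=[67,16,45] → X
    (5,3)@(11, 7): e=[83,16,29] → X
    (6,3)@(13, 7): e=[99,16,13] → X
    (7,3)@(15, 7): e=[115,16,-3] → .
    (0,4)@(1, 9): e=[-7,48,87] → .
    (1,4)@(3, 9): e=[9,48,71] → X
    (6,4)@(13, 9): e=[89,48,-9] → .
    (1,5)@(3, 11): e=[-1,80,49] → .
  covered (16 px):
    . . . . . . . .
    . . . . . . . .
    . . . . . . . .
    X X X X X X X .
    . X X X X X . .
    . . X X X . . .
    . . X . . . . .
    . . . . . . . .
    . . . . . . . .
    . . . . . . . .
    . . . . . . . .

Answer: [38,84,14]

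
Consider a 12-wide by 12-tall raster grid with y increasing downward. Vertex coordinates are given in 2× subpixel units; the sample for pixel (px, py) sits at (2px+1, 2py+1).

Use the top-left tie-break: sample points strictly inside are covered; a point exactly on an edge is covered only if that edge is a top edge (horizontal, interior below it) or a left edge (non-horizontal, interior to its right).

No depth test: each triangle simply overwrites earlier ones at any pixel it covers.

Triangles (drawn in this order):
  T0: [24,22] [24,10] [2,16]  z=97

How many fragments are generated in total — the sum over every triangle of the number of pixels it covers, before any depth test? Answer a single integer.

T0:
  2·area = 264  (B↔C swapped to make it positive)
  edge (24, 22)→(2, 16): d=(-22,-6) top-left  bias=+0
  edge (2, 16)→(24, 10): d=(22,-6) top-left  bias=+0
  edge (24, 10)→(24, 22): d=(0,12) right/bottom  bias=-1
    (10,5)@(21, 11): e=[224,4,36] → █
    (11,5)@(23, 11): e=[236,16,12] → █
    (6,6)@(13, 13): e=[132,0,132] → █  [on edge]
    (7,6)@(15, 13): e=[144,12,108] → █
    (8,6)@(17, 13): e=[156,24,84] → █
    (9,6)@(19, 13): e=[168,36,60] → █
    (3,7)@(7, 15): e=[52,8,204] → █
    (4,7)@(9, 15): e=[64,20,180] → █
    (5,7)@(11, 15): e=[76,32,156] → █
    (3,8)@(7, 17): e=[8,52,204] → █
    (3,9)@(7, 19): e=[-36,96,204] → ·
    (4,9)@(9, 19): e=[-24,108,180] → ·
    (6,9)@(13, 19): e=[0,132,132] → █  [on edge]
  covered (34 px):
    · · · · · · · · · · · ·
    · · · · · · · · · · · ·
    · · · · · · · · · · · ·
    · · · · · · · · · · · ·
    · · · · · · · · · · · ·
    · · · · · · · · · · █ █
    · · · · · · █ █ █ █ █ █
    · · · █ █ █ █ █ █ █ █ █
    · · · █ █ █ █ █ █ █ █ █
    · · · · · · █ █ █ █ █ █
    · · · · · · · · · · █ █
    · · · · · · · · · · · ·

Answer: 34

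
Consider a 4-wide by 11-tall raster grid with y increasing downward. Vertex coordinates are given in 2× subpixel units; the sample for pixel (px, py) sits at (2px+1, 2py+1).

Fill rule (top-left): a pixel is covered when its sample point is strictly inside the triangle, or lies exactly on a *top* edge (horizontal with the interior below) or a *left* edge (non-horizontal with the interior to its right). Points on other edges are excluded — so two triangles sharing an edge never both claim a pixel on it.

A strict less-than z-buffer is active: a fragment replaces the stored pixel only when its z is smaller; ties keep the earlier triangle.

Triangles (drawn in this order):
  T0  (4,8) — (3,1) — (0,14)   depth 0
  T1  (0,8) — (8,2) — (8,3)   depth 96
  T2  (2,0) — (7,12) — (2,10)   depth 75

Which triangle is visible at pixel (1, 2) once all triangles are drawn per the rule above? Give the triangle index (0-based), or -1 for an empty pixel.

T0:
  2·area = 34  (B↔C swapped to make it positive)
  edge (4, 8)→(0, 14): d=(-4,6) right/bottom  bias=-1
  edge (0, 14)→(3, 1): d=(3,-13) top-left  bias=+0
  edge (3, 1)→(4, 8): d=(1,7) right/bottom  bias=-1
    (1,0)@(3, 1): e=[34,0,0] → ·  [on edge]
    (1,1)@(3, 3): e=[26,6,2] → #
    (2,1)@(5, 3): e=[14,32,-12] → ·
    (1,2)@(3, 5): e=[18,12,4] → #
    (2,2)@(5, 5): e=[6,38,-10] → ·
    (1,3)@(3, 7): e=[10,18,6] → #
    (2,3)@(5, 7): e=[-2,44,-8] → ·
    (1,4)@(3, 9): e=[2,24,8] → #
    (2,4)@(5, 9): e=[-10,50,-6] → ·
    (0,5)@(1, 11): e=[6,4,24] → #
    (1,5)@(3, 11): e=[-6,30,10] → ·
    (0,6)@(1, 13): e=[-2,10,26] → ·
    (2,7)@(5, 15): e=[-34,68,0] → ·  [on edge]
  covered (5 px):
    · · · ·
    · # · ·
    · # · ·
    · # · ·
    · # · ·
    # · · ·
    · · · ·
    · · · ·
    · · · ·
    · · · ·
    · · · ·
T1:
  2·area = 8
  edge (0, 8)→(8, 2): d=(8,-6) top-left  bias=+0
  edge (8, 2)→(8, 3): d=(0,1) right/bottom  bias=-1
  edge (8, 3)→(0, 8): d=(-8,5) right/bottom  bias=-1
    (3,1)@(7, 3): e=[2,1,5] → #
    (3,2)@(7, 5): e=[18,1,-11] → ·
  covered (1 px):
    · · · ·
    · · · #
    · · · ·
    · · · ·
    · · · ·
    · · · ·
    · · · ·
    · · · ·
    · · · ·
    · · · ·
    · · · ·
T2:
  2·area = 50
  edge (2, 0)→(7, 12): d=(5,12) right/bottom  bias=-1
  edge (7, 12)→(2, 10): d=(-5,-2) top-left  bias=+0
  edge (2, 10)→(2, 0): d=(0,-10) top-left  bias=+0
    (1,1)@(3, 3): e=[3,37,10] → #
    (2,1)@(5, 3): e=[-21,41,30] → ·
    (1,2)@(3, 5): e=[13,27,10] → #
    (2,2)@(5, 5): e=[-11,31,30] → ·
    (1,3)@(3, 7): e=[23,17,10] → #
    (2,3)@(5, 7): e=[-1,21,30] → ·
    (1,4)@(3, 9): e=[33,7,10] → #
    (2,4)@(5, 9): e=[9,11,30] → #
    (3,4)@(7, 9): e=[-15,15,50] → ·
    (1,5)@(3, 11): e=[43,-3,10] → ·
    (2,5)@(5, 11): e=[19,1,30] → #
    (3,5)@(7, 11): e=[-5,5,50] → ·
  covered (6 px):
    · · · ·
    · # · ·
    · # · ·
    · # · ·
    · # # ·
    · · # ·
    · · · ·
    · · · ·
    · · · ·
    · · · ·
    · · · ·

Z-buffer (winner per pixel, '.' = empty):
  . . . .
  . 0 . 1
  . 0 . .
  . 0 . .
  . 0 2 .
  0 . 2 .
  . . . .
  . . . .
  . . . .
  . . . .
  . . . .

Result: 0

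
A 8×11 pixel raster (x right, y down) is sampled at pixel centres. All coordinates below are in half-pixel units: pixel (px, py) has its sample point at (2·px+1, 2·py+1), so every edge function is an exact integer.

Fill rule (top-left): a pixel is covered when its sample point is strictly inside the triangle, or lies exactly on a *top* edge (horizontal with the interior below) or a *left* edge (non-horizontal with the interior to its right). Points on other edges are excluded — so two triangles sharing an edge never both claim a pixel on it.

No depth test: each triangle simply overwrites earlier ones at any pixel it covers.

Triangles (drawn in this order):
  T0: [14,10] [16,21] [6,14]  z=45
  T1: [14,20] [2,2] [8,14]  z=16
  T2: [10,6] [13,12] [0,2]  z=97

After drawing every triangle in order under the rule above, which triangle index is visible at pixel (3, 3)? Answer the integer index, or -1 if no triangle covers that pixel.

T0:
  2·area = 96
  edge (14, 10)→(16, 21): d=(2,11) right/bottom  bias=-1
  edge (16, 21)→(6, 14): d=(-10,-7) top-left  bias=+0
  edge (6, 14)→(14, 10): d=(8,-4) top-left  bias=+0
    (6,5)@(13, 11): e=[13,79,4] → #
    (7,5)@(15, 11): e=[-9,93,12] → ·
    (4,6)@(9, 13): e=[61,31,4] → #
    (5,6)@(11, 13): e=[39,45,12] → #
    (7,6)@(15, 13): e=[-5,73,28] → ·
    (4,7)@(9, 15): e=[65,11,20] → #
    (7,7)@(15, 15): e=[-1,53,44] → ·
    (4,8)@(9, 17): e=[69,-9,36] → ·
    (5,8)@(11, 17): e=[47,5,44] → #
    (7,8)@(15, 17): e=[3,33,60] → #
    (5,9)@(11, 19): e=[51,-15,60] → ·
    (6,9)@(13, 19): e=[29,-1,68] → ·
  covered (11 px):
    · · · · · · · ·
    · · · · · · · ·
    · · · · · · · ·
    · · · · · · · ·
    · · · · · · · ·
    · · · · · · # ·
    · · · · # # # ·
    · · · · # # # ·
    · · · · · # # #
    · · · · · · · #
    · · · · · · · ·
T1:
  2·area = 36  (B↔C swapped to make it positive)
  edge (14, 20)→(8, 14): d=(-6,-6) top-left  bias=+0
  edge (8, 14)→(2, 2): d=(-6,-12) top-left  bias=+0
  edge (2, 2)→(14, 20): d=(12,18) right/bottom  bias=-1
    (0,3)@(1, 7): e=[0,-42,78] → ·  [on edge]
    (2,3)@(5, 7): e=[24,6,6] → #
    (3,3)@(7, 7): e=[36,30,-30] → ·
    (1,4)@(3, 9): e=[0,-30,66] → ·  [on edge]
    (2,4)@(5, 9): e=[12,-6,30] → ·
    (2,5)@(5, 11): e=[0,-18,54] → ·  [on edge]
    (3,5)@(7, 11): e=[12,6,18] → #
    (4,5)@(9, 11): e=[24,30,-18] → ·
    (3,6)@(7, 13): e=[0,-6,42] → ·  [on edge]
    (4,6)@(9, 13): e=[12,18,6] → #
    (5,6)@(11, 13): e=[24,42,-30] → ·
    (4,7)@(9, 15): e=[0,6,30] → #  [on edge]
    (5,8)@(11, 17): e=[0,18,18] → #  [on edge]
    (6,9)@(13, 19): e=[0,30,6] → #  [on edge]
    (7,10)@(15, 21): e=[0,42,-6] → ·  [on edge]
  covered (6 px):
    · · · · · · · ·
    · · · · · · · ·
    · · · · · · · ·
    · · # · · · · ·
    · · · · · · · ·
    · · · # · · · ·
    · · · · # · · ·
    · · · · # · · ·
    · · · · · # · ·
    · · · · · · # ·
    · · · · · · · ·
T2:
  2·area = 48
  edge (10, 6)→(13, 12): d=(3,6) right/bottom  bias=-1
  edge (13, 12)→(0, 2): d=(-13,-10) top-left  bias=+0
  edge (0, 2)→(10, 6): d=(10,4) right/bottom  bias=-1
    (2,2)@(5, 5): e=[27,11,10] → #
    (3,2)@(7, 5): e=[15,31,2] → #
    (4,2)@(9, 5): e=[3,51,-6] → ·
    (2,3)@(5, 7): e=[33,-15,30] → ·
    (3,3)@(7, 7): e=[21,5,22] → #
    (4,3)@(9, 7): e=[9,25,14] → #
    (5,3)@(11, 7): e=[-3,45,6] → ·
    (3,4)@(7, 9): e=[27,-21,42] → ·
    (4,4)@(9, 9): e=[15,-1,34] → ·
    (5,4)@(11, 9): e=[3,19,26] → #
    (6,4)@(13, 9): e=[-9,39,18] → ·
    (5,5)@(11, 11): e=[9,-7,46] → ·
  covered (5 px):
    · · · · · · · ·
    · · · · · · · ·
    · · # # · · · ·
    · · · # # · · ·
    · · · · · # · ·
    · · · · · · · ·
    · · · · · · · ·
    · · · · · · · ·
    · · · · · · · ·
    · · · · · · · ·
    · · · · · · · ·

Z-buffer (winner per pixel, '.' = empty):
  . . . . . . . .
  . . . . . . . .
  . . 2 2 . . . .
  . . 1 2 2 . . .
  . . . . . 2 . .
  . . . 1 . . 0 .
  . . . . 1 0 0 .
  . . . . 1 0 0 .
  . . . . . 1 0 0
  . . . . . . 1 0
  . . . . . . . .

Answer: 2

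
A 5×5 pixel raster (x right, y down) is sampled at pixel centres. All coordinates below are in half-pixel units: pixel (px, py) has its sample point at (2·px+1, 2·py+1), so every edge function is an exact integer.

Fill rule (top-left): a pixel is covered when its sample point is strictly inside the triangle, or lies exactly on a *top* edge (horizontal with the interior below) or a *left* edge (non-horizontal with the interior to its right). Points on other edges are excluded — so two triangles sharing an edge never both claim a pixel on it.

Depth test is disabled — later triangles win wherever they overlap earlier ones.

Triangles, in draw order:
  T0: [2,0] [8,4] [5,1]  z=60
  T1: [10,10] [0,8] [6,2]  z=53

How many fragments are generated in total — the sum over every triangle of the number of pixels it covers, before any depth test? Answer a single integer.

T0:
  2·area = 6  (B↔C swapped to make it positive)
  edge (2, 0)→(5, 1): d=(3,1) right/bottom  bias=-1
  edge (5, 1)→(8, 4): d=(3,3) right/bottom  bias=-1
  edge (8, 4)→(2, 0): d=(-6,-4) top-left  bias=+0
    (2,0)@(5, 1): e=[0,0,6] → ·  [on edge]
    (3,1)@(7, 3): e=[4,0,2] → ·  [on edge]
    (4,2)@(9, 5): e=[8,0,-2] → ·  [on edge]
  covered (0 px):
    · · · · ·
    · · · · ·
    · · · · ·
    · · · · ·
    · · · · ·
T1:
  2·area = 72
  edge (10, 10)→(0, 8): d=(-10,-2) top-left  bias=+0
  edge (0, 8)→(6, 2): d=(6,-6) top-left  bias=+0
  edge (6, 2)→(10, 10): d=(4,8) right/bottom  bias=-1
    (3,0)@(7, 1): e=[84,0,-12] → ·  [on edge]
    (2,1)@(5, 3): e=[60,0,12] → █  [on edge]
    (3,1)@(7, 3): e=[64,12,-4] → ·
    (1,2)@(3, 5): e=[36,0,36] → █  [on edge]
    (3,2)@(7, 5): e=[44,24,4] → █
    (4,2)@(9, 5): e=[48,36,-12] → ·
    (0,3)@(1, 7): e=[12,0,60] → █  [on edge]
    (4,3)@(9, 7): e=[28,48,-4] → ·
    (0,4)@(1, 9): e=[-8,12,68] → ·
    (1,4)@(3, 9): e=[-4,24,52] → ·
    (2,4)@(5, 9): e=[0,36,36] → █  [on edge]
    (4,4)@(9, 9): e=[8,60,4] → █
  covered (11 px):
    · · · · ·
    · · █ · ·
    · █ █ █ ·
    █ █ █ █ ·
    · · █ █ █

Final: 11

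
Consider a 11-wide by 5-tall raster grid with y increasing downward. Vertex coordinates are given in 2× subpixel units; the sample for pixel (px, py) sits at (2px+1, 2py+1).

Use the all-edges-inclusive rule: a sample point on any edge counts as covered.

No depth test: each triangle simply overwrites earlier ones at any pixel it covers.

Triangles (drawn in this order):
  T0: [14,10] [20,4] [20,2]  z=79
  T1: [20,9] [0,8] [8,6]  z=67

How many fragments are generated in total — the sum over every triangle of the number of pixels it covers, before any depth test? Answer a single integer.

T0:
  2·area = 12  (B↔C swapped to make it positive)
  edge (14, 10)→(20, 2): d=(6,-8) inclusive
  edge (20, 2)→(20, 4): d=(0,2) inclusive
  edge (20, 4)→(14, 10): d=(-6,6) inclusive
    (10,1)@(21, 3): e=[14,-2,0] → .  [on edge]
    (9,2)@(19, 5): e=[10,2,0] → X  [on edge]
    (10,2)@(21, 5): e=[26,-2,-12] → .
    (8,3)@(17, 7): e=[6,6,0] → X  [on edge]
    (9,3)@(19, 7): e=[22,2,-12] → .
    (7,4)@(15, 9): e=[2,10,0] → X  [on edge]
    (8,4)@(17, 9): e=[18,6,-12] → .
  covered (3 px):
    . . . . . . . . . . .
    . . . . . . . . . . .
    . . . . . . . . . X .
    . . . . . . . . X . .
    . . . . . . . X . . .
T1:
  2·area = 48
  edge (20, 9)→(0, 8): d=(-20,-1) inclusive
  edge (0, 8)→(8, 6): d=(8,-2) inclusive
  edge (8, 6)→(20, 9): d=(12,3) inclusive
    (2,3)@(5, 7): e=[25,2,21] → X
    (3,3)@(7, 7): e=[27,6,15] → X
    (4,3)@(9, 7): e=[29,10,9] → X
    (5,3)@(11, 7): e=[31,14,3] → X
    (6,3)@(13, 7): e=[33,18,-3] → .
    (2,4)@(5, 9): e=[-15,18,45] → .
    (3,4)@(7, 9): e=[-13,22,39] → .
    (4,4)@(9, 9): e=[-11,26,33] → .
    (5,4)@(11, 9): e=[-9,30,27] → .
  covered (4 px):
    . . . . . . . . . . .
    . . . . . . . . . . .
    . . . . . . . . . . .
    . . X X X X . . . . .
    . . . . . . . . . . .

Result: 7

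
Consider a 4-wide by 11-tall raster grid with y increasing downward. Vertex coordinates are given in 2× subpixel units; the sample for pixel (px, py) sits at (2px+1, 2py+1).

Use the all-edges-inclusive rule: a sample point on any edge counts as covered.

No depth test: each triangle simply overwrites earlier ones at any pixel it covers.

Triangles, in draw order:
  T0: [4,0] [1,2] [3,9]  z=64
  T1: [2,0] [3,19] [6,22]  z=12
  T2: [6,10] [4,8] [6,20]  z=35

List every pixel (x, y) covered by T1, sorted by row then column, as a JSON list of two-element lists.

T0:
  2·area = 25  (B↔C swapped to make it positive)
  edge (4, 0)→(3, 9): d=(-1,9) inclusive
  edge (3, 9)→(1, 2): d=(-2,-7) inclusive
  edge (1, 2)→(4, 0): d=(3,-2) inclusive
    (1,0)@(3, 1): e=[8,16,1] → X
    (2,0)@(5, 1): e=[-10,30,5] → .
    (1,1)@(3, 3): e=[6,12,7] → X
    (2,1)@(5, 3): e=[-12,26,11] → .
    (1,2)@(3, 5): e=[4,8,13] → X
    (2,2)@(5, 5): e=[-14,22,17] → .
    (1,3)@(3, 7): e=[2,4,19] → X
    (2,3)@(5, 7): e=[-16,18,23] → .
    (1,4)@(3, 9): e=[0,0,25] → X  [on edge]
    (2,4)@(5, 9): e=[-18,14,29] → .
    (1,5)@(3, 11): e=[-2,-4,31] → .
  covered (5 px):
    . X . .
    . X . .
    . X . .
    . X . .
    . X . .
    . . . .
    . . . .
    . . . .
    . . . .
    . . . .
    . . . .
T1:
  2·area = 54  (B↔C swapped to make it positive)
  edge (2, 0)→(6, 22): d=(4,22) inclusive
  edge (6, 22)→(3, 19): d=(-3,-3) inclusive
  edge (3, 19)→(2, 0): d=(-1,-19) inclusive
    (1,3)@(3, 7): e=[6,36,12] → X
    (2,3)@(5, 7): e=[-38,42,50] → .
    (1,4)@(3, 9): e=[14,30,10] → X
    (2,4)@(5, 9): e=[-30,36,48] → .
    (1,5)@(3, 11): e=[22,24,8] → X
    (2,5)@(5, 11): e=[-22,30,46] → .
    (1,6)@(3, 13): e=[30,18,6] → X
    (2,6)@(5, 13): e=[-14,24,44] → .
    (1,7)@(3, 15): e=[38,12,4] → X
    (2,7)@(5, 15): e=[-6,18,42] → .
    (0,8)@(1, 17): e=[90,0,-36] → .  [on edge]
    (1,8)@(3, 17): e=[46,6,2] → X
    (1,9)@(3, 19): e=[54,0,0] → X  [on edge]
    (2,10)@(5, 21): e=[18,0,36] → X  [on edge]
  covered (10 px):
    . . . .
    . . . .
    . . . .
    . X . .
    . X . .
    . X . .
    . X . .
    . X . .
    . X X .
    . X X .
    . . X .
T2:
  2·area = 20  (B↔C swapped to make it positive)
  edge (6, 10)→(6, 20): d=(0,10) inclusive
  edge (6, 20)→(4, 8): d=(-2,-12) inclusive
  edge (4, 8)→(6, 10): d=(2,2) inclusive
    (0,2)@(1, 5): e=[50,-30,0] → .  [on edge]
    (1,3)@(3, 7): e=[30,-10,0] → .  [on edge]
    (2,4)@(5, 9): e=[10,10,0] → X  [on edge]
    (3,4)@(7, 9): e=[-10,34,-4] → .
    (2,5)@(5, 11): e=[10,6,4] → X
    (3,5)@(7, 11): e=[-10,30,0] → .  [on edge]
    (2,6)@(5, 13): e=[10,2,8] → X
    (3,6)@(7, 13): e=[-10,26,4] → .
    (2,7)@(5, 15): e=[10,-2,12] → .
  covered (3 px):
    . . . .
    . . . .
    . . . .
    . . . .
    . . X .
    . . X .
    . . X .
    . . . .
    . . . .
    . . . .
    . . . .

Final: [[1,3],[1,4],[1,5],[1,6],[1,7],[1,8],[2,8],[1,9],[2,9],[2,10]]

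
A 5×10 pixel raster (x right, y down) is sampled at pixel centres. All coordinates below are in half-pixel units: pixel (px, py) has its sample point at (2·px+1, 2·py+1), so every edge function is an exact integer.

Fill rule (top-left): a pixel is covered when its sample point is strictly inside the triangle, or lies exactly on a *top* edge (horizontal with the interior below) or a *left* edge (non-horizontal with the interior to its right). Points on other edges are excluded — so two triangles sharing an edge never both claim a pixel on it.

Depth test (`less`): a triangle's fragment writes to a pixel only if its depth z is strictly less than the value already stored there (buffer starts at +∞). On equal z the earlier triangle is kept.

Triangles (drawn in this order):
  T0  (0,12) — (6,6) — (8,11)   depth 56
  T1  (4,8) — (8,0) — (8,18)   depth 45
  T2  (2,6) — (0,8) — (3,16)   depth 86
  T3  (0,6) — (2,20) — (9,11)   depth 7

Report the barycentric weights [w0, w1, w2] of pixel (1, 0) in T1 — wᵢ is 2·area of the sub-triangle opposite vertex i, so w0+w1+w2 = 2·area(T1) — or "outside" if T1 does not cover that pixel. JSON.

T0:
  2·area = 42
  edge (0, 12)→(6, 6): d=(6,-6) top-left  bias=+0
  edge (6, 6)→(8, 11): d=(2,5) right/bottom  bias=-1
  edge (8, 11)→(0, 12): d=(-8,1) right/bottom  bias=-1
    (4,1)@(9, 3): e=[0,-21,63] → ·  [on edge]
    (3,2)@(7, 5): e=[0,-7,49] → ·  [on edge]
    (2,3)@(5, 7): e=[0,7,35] → █  [on edge]
    (3,3)@(7, 7): e=[12,-3,33] → ·
    (1,4)@(3, 9): e=[0,21,21] → █  [on edge]
    (3,4)@(7, 9): e=[24,1,17] → █
    (4,4)@(9, 9): e=[36,-9,15] → ·
    (0,5)@(1, 11): e=[0,35,7] → █  [on edge]
    (4,5)@(9, 11): e=[48,-5,-1] → ·
    (0,6)@(1, 13): e=[12,39,-9] → ·
    (1,6)@(3, 13): e=[24,29,-11] → ·
    (2,6)@(5, 13): e=[36,19,-13] → ·
  covered (8 px):
    · · · · ·
    · · · · ·
    · · · · ·
    · · █ · ·
    · █ █ █ ·
    █ █ █ █ ·
    · · · · ·
    · · · · ·
    · · · · ·
    · · · · ·
T1:
  2·area = 72
  edge (4, 8)→(8, 0): d=(4,-8) top-left  bias=+0
  edge (8, 0)→(8, 18): d=(0,18) right/bottom  bias=-1
  edge (8, 18)→(4, 8): d=(-4,-10) top-left  bias=+0
    (3,1)@(7, 3): e=[4,18,50] → █
    (4,1)@(9, 3): e=[20,-18,70] → ·
    (3,2)@(7, 5): e=[12,18,42] → █
    (4,2)@(9, 5): e=[28,-18,62] → ·
    (2,3)@(5, 7): e=[4,54,14] → █
    (4,3)@(9, 7): e=[36,-18,54] → ·
    (2,4)@(5, 9): e=[12,54,6] → █
    (4,4)@(9, 9): e=[44,-18,46] → ·
    (2,5)@(5, 11): e=[20,54,-2] → ·
    (3,5)@(7, 11): e=[36,18,18] → █
    (4,5)@(9, 11): e=[52,-18,38] → ·
    (3,6)@(7, 13): e=[44,18,10] → █
  covered (9 px):
    · · · · ·
    · · · █ ·
    · · · █ ·
    · · █ █ ·
    · · █ █ ·
    · · · █ ·
    · · · █ ·
    · · · █ ·
    · · · · ·
    · · · · ·
T2:
  2·area = 22  (B↔C swapped to make it positive)
  edge (2, 6)→(3, 16): d=(1,10) right/bottom  bias=-1
  edge (3, 16)→(0, 8): d=(-3,-8) top-left  bias=+0
  edge (0, 8)→(2, 6): d=(2,-2) top-left  bias=+0
    (3,0)@(7, 1): e=[-55,77,0] → ·  [on edge]
    (2,1)@(5, 3): e=[-33,55,0] → ·  [on edge]
    (1,2)@(3, 5): e=[-11,33,0] → ·  [on edge]
    (0,3)@(1, 7): e=[11,11,0] → █  [on edge]
    (1,3)@(3, 7): e=[-9,27,4] → ·
    (0,4)@(1, 9): e=[13,5,4] → █
    (1,4)@(3, 9): e=[-7,21,8] → ·
    (0,5)@(1, 11): e=[15,-1,8] → ·
  covered (2 px):
    · · · · ·
    · · · · ·
    · · · · ·
    █ · · · ·
    █ · · · ·
    · · · · ·
    · · · · ·
    · · · · ·
    · · · · ·
    · · · · ·
T3:
  2·area = 116  (B↔C swapped to make it positive)
  edge (0, 6)→(9, 11): d=(9,5) right/bottom  bias=-1
  edge (9, 11)→(2, 20): d=(-7,9) right/bottom  bias=-1
  edge (2, 20)→(0, 6): d=(-2,-14) top-left  bias=+0
    (0,3)@(1, 7): e=[4,100,12] → █
    (1,3)@(3, 7): e=[-6,82,40] → ·
    (0,4)@(1, 9): e=[22,86,8] → █
    (1,4)@(3, 9): e=[12,68,36] → █
    (2,4)@(5, 9): e=[2,50,64] → █
    (3,4)@(7, 9): e=[-8,32,92] → ·
    (0,5)@(1, 11): e=[40,72,4] → █
    (3,5)@(7, 11): e=[10,18,88] → █
    (4,5)@(9, 11): e=[0,0,116] → ·  [on edge]
    (0,6)@(1, 13): e=[58,58,0] → █  [on edge]
    (4,6)@(9, 13): e=[18,-14,112] → ·
    (0,7)@(1, 15): e=[76,44,-4] → ·
  covered (15 px):
    · · · · ·
    · · · · ·
    · · · · ·
    █ · · · ·
    █ █ █ · ·
    █ █ █ █ ·
    █ █ █ █ ·
    · █ █ · ·
    · █ · · ·
    · · · · ·

Final: "outside"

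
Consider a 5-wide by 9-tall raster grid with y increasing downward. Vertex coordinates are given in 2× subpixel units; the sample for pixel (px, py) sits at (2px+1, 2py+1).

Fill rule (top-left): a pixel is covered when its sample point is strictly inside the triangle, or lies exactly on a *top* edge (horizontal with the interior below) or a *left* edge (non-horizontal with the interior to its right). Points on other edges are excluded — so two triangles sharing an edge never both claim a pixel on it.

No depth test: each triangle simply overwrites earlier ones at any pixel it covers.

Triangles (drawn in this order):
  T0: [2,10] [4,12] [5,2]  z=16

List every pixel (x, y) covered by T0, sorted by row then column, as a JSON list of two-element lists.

T0:
  2·area = 22  (B↔C swapped to make it positive)
  edge (2, 10)→(5, 2): d=(3,-8) top-left  bias=+0
  edge (5, 2)→(4, 12): d=(-1,10) right/bottom  bias=-1
  edge (4, 12)→(2, 10): d=(-2,-2) top-left  bias=+0
    (0,4)@(1, 9): e=[-11,33,0] → .  [on edge]
    (1,4)@(3, 9): e=[5,13,4] → X
    (2,4)@(5, 9): e=[21,-7,8] → .
    (1,5)@(3, 11): e=[11,11,0] → X  [on edge]
    (2,5)@(5, 11): e=[27,-9,4] → .
    (1,6)@(3, 13): e=[17,9,-4] → .
    (2,6)@(5, 13): e=[33,-11,0] → .  [on edge]
    (3,7)@(7, 15): e=[55,-33,0] → .  [on edge]
    (4,8)@(9, 17): e=[77,-55,0] → .  [on edge]
  covered (2 px):
    . . . . .
    . . . . .
    . . . . .
    . . . . .
    . X . . .
    . X . . .
    . . . . .
    . . . . .
    . . . . .

Result: [[1,4],[1,5]]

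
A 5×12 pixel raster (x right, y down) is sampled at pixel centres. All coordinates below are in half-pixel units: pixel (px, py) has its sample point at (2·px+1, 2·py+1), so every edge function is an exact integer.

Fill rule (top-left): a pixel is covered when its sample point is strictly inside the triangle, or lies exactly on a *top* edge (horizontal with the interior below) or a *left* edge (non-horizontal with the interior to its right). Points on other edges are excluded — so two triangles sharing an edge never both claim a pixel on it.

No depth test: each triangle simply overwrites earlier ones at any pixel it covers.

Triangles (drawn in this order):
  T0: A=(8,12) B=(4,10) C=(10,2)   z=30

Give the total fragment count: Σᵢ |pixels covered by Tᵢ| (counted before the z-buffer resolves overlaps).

T0:
  2·area = 44
  edge (8, 12)→(4, 10): d=(-4,-2) top-left  bias=+0
  edge (4, 10)→(10, 2): d=(6,-8) top-left  bias=+0
  edge (10, 2)→(8, 12): d=(-2,10) right/bottom  bias=-1
    (4,2)@(9, 5): e=[30,10,4] → █
    (3,3)@(7, 7): e=[18,6,20] → █
    (4,3)@(9, 7): e=[22,22,0] → ·  [on edge]
    (2,4)@(5, 9): e=[6,2,36] → █
    (4,4)@(9, 9): e=[14,34,-4] → ·
    (2,5)@(5, 11): e=[-2,14,32] → ·
    (3,5)@(7, 11): e=[2,30,12] → █
    (4,5)@(9, 11): e=[6,46,-8] → ·
    (3,6)@(7, 13): e=[-6,42,8] → ·
    (3,8)@(7, 17): e=[-22,66,0] → ·  [on edge]
  covered (5 px):
    · · · · ·
    · · · · ·
    · · · · █
    · · · █ ·
    · · █ █ ·
    · · · █ ·
    · · · · ·
    · · · · ·
    · · · · ·
    · · · · ·
    · · · · ·
    · · · · ·

Final: 5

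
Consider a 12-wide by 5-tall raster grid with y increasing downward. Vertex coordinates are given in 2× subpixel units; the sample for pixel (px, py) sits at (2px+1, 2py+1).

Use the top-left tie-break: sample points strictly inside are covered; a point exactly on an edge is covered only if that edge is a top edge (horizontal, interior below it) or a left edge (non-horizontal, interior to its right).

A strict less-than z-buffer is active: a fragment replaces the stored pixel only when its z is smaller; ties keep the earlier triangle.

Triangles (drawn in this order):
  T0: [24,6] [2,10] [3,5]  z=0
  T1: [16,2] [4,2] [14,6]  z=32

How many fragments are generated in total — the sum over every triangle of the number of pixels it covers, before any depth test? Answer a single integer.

T0:
  2·area = 106
  edge (24, 6)→(2, 10): d=(-22,4) right/bottom  bias=-1
  edge (2, 10)→(3, 5): d=(1,-5) top-left  bias=+0
  edge (3, 5)→(24, 6): d=(21,1) right/bottom  bias=-1
    (1,2)@(3, 5): e=[106,0,0] → ·  [on edge]
    (1,3)@(3, 7): e=[62,2,42] → #
    (2,3)@(5, 7): e=[54,12,40] → #
    (3,3)@(7, 7): e=[46,22,38] → #
    (4,3)@(9, 7): e=[38,32,36] → #
    (5,3)@(11, 7): e=[30,42,34] → #
    (6,3)@(13, 7): e=[22,52,32] → #
    (7,3)@(15, 7): e=[14,62,30] → #
    (8,3)@(17, 7): e=[6,72,28] → #
    (9,3)@(19, 7): e=[-2,82,26] → ·
    (1,4)@(3, 9): e=[18,4,84] → #
    (4,4)@(9, 9): e=[-6,34,78] → ·
  covered (11 px):
    · · · · · · · · · · · ·
    · · · · · · · · · · · ·
    · · · · · · · · · · · ·
    · # # # # # # # # · · ·
    · # # # · · · · · · · ·
T1:
  2·area = 48  (B↔C swapped to make it positive)
  edge (16, 2)→(14, 6): d=(-2,4) right/bottom  bias=-1
  edge (14, 6)→(4, 2): d=(-10,-4) top-left  bias=+0
  edge (4, 2)→(16, 2): d=(12,0) top-left  bias=+0
    (3,1)@(7, 3): e=[34,2,12] → #
    (4,1)@(9, 3): e=[26,10,12] → #
    (5,1)@(11, 3): e=[18,18,12] → #
    (6,1)@(13, 3): e=[10,26,12] → #
    (7,1)@(15, 3): e=[2,34,12] → #
    (8,1)@(17, 3): e=[-6,42,12] → ·
    (3,2)@(7, 5): e=[30,-18,36] → ·
    (4,2)@(9, 5): e=[22,-10,36] → ·
    (5,2)@(11, 5): e=[14,-2,36] → ·
    (6,2)@(13, 5): e=[6,6,36] → #
    (7,2)@(15, 5): e=[-2,14,36] → ·
    (6,3)@(13, 7): e=[2,-14,60] → ·
  covered (6 px):
    · · · · · · · · · · · ·
    · · · # # # # # · · · ·
    · · · · · · # · · · · ·
    · · · · · · · · · · · ·
    · · · · · · · · · · · ·

Answer: 17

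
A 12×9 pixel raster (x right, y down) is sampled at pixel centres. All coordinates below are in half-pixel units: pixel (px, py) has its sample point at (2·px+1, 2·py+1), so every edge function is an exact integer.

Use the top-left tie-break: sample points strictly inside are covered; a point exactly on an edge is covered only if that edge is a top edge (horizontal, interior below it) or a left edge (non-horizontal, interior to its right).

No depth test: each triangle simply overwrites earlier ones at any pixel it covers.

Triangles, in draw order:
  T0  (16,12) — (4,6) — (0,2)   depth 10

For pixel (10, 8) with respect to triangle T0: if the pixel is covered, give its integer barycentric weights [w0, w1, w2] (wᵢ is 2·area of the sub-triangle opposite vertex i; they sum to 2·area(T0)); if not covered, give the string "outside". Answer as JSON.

T0:
  2·area = 24
  edge (16, 12)→(4, 6): d=(-12,-6) top-left  bias=+0
  edge (4, 6)→(0, 2): d=(-4,-4) top-left  bias=+0
  edge (0, 2)→(16, 12): d=(16,10) right/bottom  bias=-1
    (0,1)@(1, 3): e=[18,0,6] → #  [on edge]
    (1,1)@(3, 3): e=[30,8,-14] → ·
    (0,2)@(1, 5): e=[-6,-8,38] → ·
    (1,2)@(3, 5): e=[6,0,18] → #  [on edge]
    (2,2)@(5, 5): e=[18,8,-2] → ·
    (1,3)@(3, 7): e=[-18,-8,50] → ·
    (2,3)@(5, 7): e=[-6,0,30] → ·  [on edge]
    (3,3)@(7, 7): e=[6,8,10] → #
    (4,3)@(9, 7): e=[18,16,-10] → ·
    (3,4)@(7, 9): e=[-18,0,42] → ·  [on edge]
    (5,4)@(11, 9): e=[6,16,2] → #
    (6,4)@(13, 9): e=[18,24,-18] → ·
    (4,5)@(9, 11): e=[-30,0,54] → ·  [on edge]
    (5,6)@(11, 13): e=[-42,0,66] → ·  [on edge]
    (6,7)@(13, 15): e=[-54,0,78] → ·  [on edge]
    (7,8)@(15, 17): e=[-66,0,90] → ·  [on edge]
  covered (4 px):
    · · · · · · · · · · · ·
    # · · · · · · · · · · ·
    · # · · · · · · · · · ·
    · · · # · · · · · · · ·
    · · · · · # · · · · · ·
    · · · · · · · · · · · ·
    · · · · · · · · · · · ·
    · · · · · · · · · · · ·
    · · · · · · · · · · · ·

Result: "outside"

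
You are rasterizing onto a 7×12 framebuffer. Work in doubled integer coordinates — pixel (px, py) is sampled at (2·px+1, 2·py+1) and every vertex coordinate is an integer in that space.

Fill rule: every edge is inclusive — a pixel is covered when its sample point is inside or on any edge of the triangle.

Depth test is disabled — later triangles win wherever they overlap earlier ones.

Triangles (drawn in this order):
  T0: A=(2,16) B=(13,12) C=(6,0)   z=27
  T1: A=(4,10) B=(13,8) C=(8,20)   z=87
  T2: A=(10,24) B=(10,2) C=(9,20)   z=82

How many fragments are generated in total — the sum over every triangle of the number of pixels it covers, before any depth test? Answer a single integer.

T0:
  2·area = 160  (B↔C swapped to make it positive)
  edge (2, 16)→(6, 0): d=(4,-16) inclusive
  edge (6, 0)→(13, 12): d=(7,12) inclusive
  edge (13, 12)→(2, 16): d=(-11,4) inclusive
    (3,1)@(7, 3): e=[28,9,123] → █
    (4,1)@(9, 3): e=[60,-15,115] → ·
    (2,2)@(5, 5): e=[4,47,109] → █
    (4,2)@(9, 5): e=[68,-1,93] → ·
    (2,3)@(5, 7): e=[12,61,87] → █
    (4,3)@(9, 7): e=[76,13,71] → █
    (5,3)@(11, 7): e=[108,-11,63] → ·
    (2,4)@(5, 9): e=[20,75,65] → █
    (5,4)@(11, 9): e=[116,3,41] → █
    (6,4)@(13, 9): e=[148,-21,33] → ·
    (2,5)@(5, 11): e=[28,89,43] → █
    (6,5)@(13, 11): e=[156,-7,11] → ·
  covered (19 px):
    · · · · · · ·
    · · · █ · · ·
    · · █ █ · · ·
    · · █ █ █ · ·
    · · █ █ █ █ ·
    · · █ █ █ █ ·
    · █ █ █ █ · ·
    · █ · · · · ·
    · · · · · · ·
    · · · · · · ·
    · · · · · · ·
    · · · · · · ·
T1:
  2·area = 98
  edge (4, 10)→(13, 8): d=(9,-2) inclusive
  edge (13, 8)→(8, 20): d=(-5,12) inclusive
  edge (8, 20)→(4, 10): d=(-4,-10) inclusive
    (4,4)@(9, 9): e=[1,43,54] → █
    (5,4)@(11, 9): e=[5,19,74] → █
    (6,4)@(13, 9): e=[9,-5,94] → ·
    (2,5)@(5, 11): e=[11,81,6] → █
    (3,5)@(7, 11): e=[15,57,26] → █
    (6,5)@(13, 11): e=[27,-15,86] → ·
    (2,6)@(5, 13): e=[29,71,-2] → ·
    (3,6)@(7, 13): e=[33,47,18] → █
    (5,6)@(11, 13): e=[41,-1,58] → ·
    (3,7)@(7, 15): e=[51,37,10] → █
    (5,7)@(11, 15): e=[59,-11,50] → ·
    (3,8)@(7, 17): e=[69,27,2] → █
  covered (12 px):
    · · · · · · ·
    · · · · · · ·
    · · · · · · ·
    · · · · · · ·
    · · · · █ █ ·
    · · █ █ █ █ ·
    · · · █ █ · ·
    · · · █ █ · ·
    · · · █ █ · ·
    · · · · · · ·
    · · · · · · ·
    · · · · · · ·
T2:
  2·area = 22  (B↔C swapped to make it positive)
  edge (10, 24)→(9, 20): d=(-1,-4) inclusive
  edge (9, 20)→(10, 2): d=(1,-18) inclusive
  edge (10, 2)→(10, 24): d=(0,22) inclusive
  covered (0 px):
    · · · · · · ·
    · · · · · · ·
    · · · · · · ·
    · · · · · · ·
    · · · · · · ·
    · · · · · · ·
    · · · · · · ·
    · · · · · · ·
    · · · · · · ·
    · · · · · · ·
    · · · · · · ·
    · · · · · · ·

Final: 31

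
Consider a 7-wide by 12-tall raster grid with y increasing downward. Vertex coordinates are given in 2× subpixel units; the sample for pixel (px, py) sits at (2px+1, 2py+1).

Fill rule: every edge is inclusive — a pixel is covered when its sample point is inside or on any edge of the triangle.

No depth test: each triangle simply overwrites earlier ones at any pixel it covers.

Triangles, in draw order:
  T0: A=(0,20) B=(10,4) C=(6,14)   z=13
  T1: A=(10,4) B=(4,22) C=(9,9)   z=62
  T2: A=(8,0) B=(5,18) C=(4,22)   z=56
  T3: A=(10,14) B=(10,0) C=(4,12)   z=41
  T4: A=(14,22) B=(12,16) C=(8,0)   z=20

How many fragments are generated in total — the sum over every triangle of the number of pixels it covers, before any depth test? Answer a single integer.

T0:
  2·area = 36
  edge (0, 20)→(10, 4): d=(10,-16) inclusive
  edge (10, 4)→(6, 14): d=(-4,10) inclusive
  edge (6, 14)→(0, 20): d=(-6,6) inclusive
    (6,3)@(13, 7): e=[78,-42,0] → .  [on edge]
    (3,4)@(7, 9): e=[2,10,24] → X
    (4,4)@(9, 9): e=[34,-10,12] → .
    (5,4)@(11, 9): e=[66,-30,0] → .  [on edge]
    (3,5)@(7, 11): e=[22,2,12] → X
    (4,5)@(9, 11): e=[54,-18,0] → .  [on edge]
    (2,6)@(5, 13): e=[10,14,12] → X
    (3,6)@(7, 13): e=[42,-6,0] → .  [on edge]
    (2,7)@(5, 15): e=[30,6,0] → X  [on edge]
    (3,7)@(7, 15): e=[62,-14,-12] → .
    (1,8)@(3, 17): e=[18,18,0] → X  [on edge]
    (2,8)@(5, 17): e=[50,-2,-12] → .
    (0,9)@(1, 19): e=[6,30,0] → X  [on edge]
  covered (6 px):
    . . . . . . .
    . . . . . . .
    . . . . . . .
    . . . . . . .
    . . . X . . .
    . . . X . . .
    . . X . . . .
    . . X . . . .
    . X . . . . .
    X . . . . . .
    . . . . . . .
    . . . . . . .
T1:
  2·area = 12  (B↔C swapped to make it positive)
  edge (10, 4)→(9, 9): d=(-1,5) inclusive
  edge (9, 9)→(4, 22): d=(-5,13) inclusive
  edge (4, 22)→(10, 4): d=(6,-18) inclusive
    (5,0)@(11, 1): e=[-2,14,0] → .  [on edge]
    (4,3)@(9, 7): e=[2,10,0] → X  [on edge]
    (5,3)@(11, 7): e=[-8,-16,36] → .
    (4,4)@(9, 9): e=[0,0,12] → X  [on edge]
    (5,4)@(11, 9): e=[-10,-26,48] → .
    (4,5)@(9, 11): e=[-2,-10,24] → .
    (3,6)@(7, 13): e=[6,6,0] → X  [on edge]
    (4,6)@(9, 13): e=[-4,-20,36] → .
    (3,7)@(7, 15): e=[4,-4,12] → .
    (2,9)@(5, 19): e=[10,2,0] → X  [on edge]
    (3,9)@(7, 19): e=[0,-24,36] → .  [on edge]
    (2,10)@(5, 21): e=[8,-8,12] → .
  covered (4 px):
    . . . . . . .
    . . . . . . .
    . . . . . . .
    . . . . X . .
    . . . . X . .
    . . . . . . .
    . . . X . . .
    . . . . . . .
    . . . . . . .
    . . X . . . .
    . . . . . . .
    . . . . . . .
T2:
  2·area = 6
  edge (8, 0)→(5, 18): d=(-3,18) inclusive
  edge (5, 18)→(4, 22): d=(-1,4) inclusive
  edge (4, 22)→(8, 0): d=(4,-22) inclusive
    (2,8)@(5, 17): e=[3,1,2] → X
    (3,8)@(7, 17): e=[-33,-7,46] → .
    (2,9)@(5, 19): e=[-3,-1,10] → .
  covered (1 px):
    . . . . . . .
    . . . . . . .
    . . . . . . .
    . . . . . . .
    . . . . . . .
    . . . . . . .
    . . . . . . .
    . . . . . . .
    . . X . . . .
    . . . . . . .
    . . . . . . .
    . . . . . . .
T3:
  2·area = 84  (B↔C swapped to make it positive)
  edge (10, 14)→(4, 12): d=(-6,-2) inclusive
  edge (4, 12)→(10, 0): d=(6,-12) inclusive
  edge (10, 0)→(10, 14): d=(0,14) inclusive
    (4,1)@(9, 3): e=[64,6,14] → X
    (5,1)@(11, 3): e=[68,30,-14] → .
    (4,2)@(9, 5): e=[52,18,14] → X
    (5,2)@(11, 5): e=[56,42,-14] → .
    (3,3)@(7, 7): e=[36,6,42] → X
    (5,3)@(11, 7): e=[44,54,-14] → .
    (3,4)@(7, 9): e=[24,18,42] → X
    (5,4)@(11, 9): e=[32,66,-14] → .
    (0,5)@(1, 11): e=[0,-42,126] → .  [on edge]
    (2,5)@(5, 11): e=[8,6,70] → X
    (5,5)@(11, 11): e=[20,78,-14] → .
    (2,6)@(5, 13): e=[-4,18,70] → .
    (3,6)@(7, 13): e=[0,42,42] → X  [on edge]
    (6,7)@(13, 15): e=[0,126,-42] → .  [on edge]
  covered (11 px):
    . . . . . . .
    . . . . X . .
    . . . . X . .
    . . . X X . .
    . . . X X . .
    . . X X X . .
    . . . X X . .
    . . . . . . .
    . . . . . . .
    . . . . . . .
    . . . . . . .
    . . . . . . .
T4:
  2·area = 8
  edge (14, 22)→(12, 16): d=(-2,-6) inclusive
  edge (12, 16)→(8, 0): d=(-4,-16) inclusive
  edge (8, 0)→(14, 22): d=(6,22) inclusive
    (3,0)@(7, 1): e=[0,-20,28] → .  [on edge]
    (4,3)@(9, 7): e=[0,-12,20] → .  [on edge]
    (5,5)@(11, 11): e=[4,4,0] → X  [on edge]
    (6,5)@(13, 11): e=[16,36,-44] → .
    (5,6)@(11, 13): e=[0,-4,12] → .  [on edge]
    (6,9)@(13, 19): e=[0,4,4] → X  [on edge]
    (6,10)@(13, 21): e=[-4,-4,16] → .
  covered (2 px):
    . . . . . . .
    . . . . . . .
    . . . . . . .
    . . . . . . .
    . . . . . . .
    . . . . . X .
    . . . . . . .
    . . . . . . .
    . . . . . . .
    . . . . . . X
    . . . . . . .
    . . . . . . .

Final: 24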